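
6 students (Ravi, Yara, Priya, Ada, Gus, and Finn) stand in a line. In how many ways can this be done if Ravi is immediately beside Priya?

Place the 4 others and the Ravi-Priya pair as 5 objects in a line; the pair has 2 internal arrangements.
So the count is 2·(5)! = 240.

240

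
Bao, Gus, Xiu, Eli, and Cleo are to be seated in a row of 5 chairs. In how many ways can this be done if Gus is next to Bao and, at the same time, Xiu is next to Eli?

24

Treat {Gus,Bao} as one block (2 orders) and {Xiu,Eli} as another (2 orders).
That leaves 3 units to arrange: 2 × 2 × 3! = 4 × 6 = 24.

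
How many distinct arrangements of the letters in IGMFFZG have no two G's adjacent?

900

There are 7!/(2!·2!) = 1260 arrangements of IGMFFZG in total.
Arrangements with the G's together: treat GG as one letter, giving (6)!/(2!) = 360.
Hence 1260 − 360 = 900.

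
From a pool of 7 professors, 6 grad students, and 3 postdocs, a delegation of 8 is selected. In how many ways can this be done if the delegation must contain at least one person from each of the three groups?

11529

Unrestricted: C(16,8) = 12870 ways to pick any 8 of the 16.
Subtract selections that omit an entire group: no professors → C(9,8) = 9; no grad students → C(10,8) = 45; no postdocs → C(13,8) = 1287.
Add back selections omitting two groups (i.e. drawn from a single group): C(7,8) + C(6,8) + C(3,8) = 0.
By inclusion–exclusion: 12870 − 1341 + 0 = 11529.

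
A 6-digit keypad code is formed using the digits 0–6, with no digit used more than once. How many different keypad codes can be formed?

5040

With no repetition, fill the 6 digits in order: 7 choices, then 6, down to 2.
That product is 7 × 6 × 5 × 4 × 3 × 2 = 5040.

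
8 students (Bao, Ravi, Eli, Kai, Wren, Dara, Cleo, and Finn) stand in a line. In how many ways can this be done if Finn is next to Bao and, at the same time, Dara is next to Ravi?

Treat {Finn,Bao} as one block (2 orders) and {Dara,Ravi} as another (2 orders).
That leaves 6 units to arrange: 2 × 2 × 6! = 4 × 720 = 2880.

2880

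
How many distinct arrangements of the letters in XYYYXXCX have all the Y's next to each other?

Treat the 3 copies of Y as a single block. The multiset to arrange is then {YYY, C, X, X, X, X}, 6 items in all.
That gives (6)!/(4!) = 30 arrangements.

30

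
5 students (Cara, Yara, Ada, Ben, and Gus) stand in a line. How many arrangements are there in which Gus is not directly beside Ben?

There are 5! = 120 arrangements in all. If Gus and Ben are adjacent, merging them into one block gives 2·(4)! = 48 arrangements.
So 120 − 48 = 72 arrangements keep them apart.

72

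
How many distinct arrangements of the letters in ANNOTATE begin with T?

With the first slot taken by T, it remains to arrange the other 7 letters (ANNOATE).
Those 7 letters have A appearing twice and N appearing twice, giving (7)!/(2!·2!) = 1260.

1260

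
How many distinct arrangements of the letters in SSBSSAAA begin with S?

140

With the first slot taken by S, it remains to arrange the other 7 letters (SBSSAAA).
Those 7 letters have A appearing 3 times and S appearing 3 times, giving (7)!/(3!·3!) = 140.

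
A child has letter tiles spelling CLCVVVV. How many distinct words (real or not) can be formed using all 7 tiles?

CLCVVVV has 7 letters with C appearing twice and V appearing 4 times.
The number of distinct arrangements is 7!/(4!·2!) = 5040/48 = 105.

105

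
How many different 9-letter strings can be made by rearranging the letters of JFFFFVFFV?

JFFFFVFFV has 9 letters with F appearing 6 times and V appearing twice.
So there are 9! / (6!·2!) = 252 distinguishable arrangements.

252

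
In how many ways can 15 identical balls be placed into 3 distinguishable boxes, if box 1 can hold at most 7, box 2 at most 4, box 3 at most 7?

Without the upper bounds there are C(17,2) = 136 ways to split 15 among 3 boxes.
Subtract solutions that violate a single cap (substitute x_i' = x_i − (cap_i+1)): x_1 ≥ 8 gives C(9,2) = 36; x_2 ≥ 5 gives C(12,2) = 66; x_3 ≥ 8 gives C(9,2) = 36. Together 138.
Add back pairs where two caps are both exceeded: 6 + 0 + 6 = 12.
By inclusion–exclusion the count is 136 − 138 + 12 = 10.

10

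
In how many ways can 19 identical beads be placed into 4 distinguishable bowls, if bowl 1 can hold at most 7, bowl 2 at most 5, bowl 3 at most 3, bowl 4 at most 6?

10

By stars and bars, unrestricted non-negative solutions to x_1+…+x_4 = 19 number C(19+3,3) = 1540.
Subtract solutions that violate a single cap (substitute x_i' = x_i − (cap_i+1)): x_1 ≥ 8 gives C(14,3) = 364; x_2 ≥ 6 gives C(16,3) = 560; x_3 ≥ 4 gives C(18,3) = 816; x_4 ≥ 7 gives C(15,3) = 455. Together 2195.
Add back pairs where two caps are both exceeded: 56 + 120 + 35 + 220 + 84 + 165 = 680.
Subtract triples: 4 + 0 + 1 + 10 = 15.
By inclusion–exclusion the count is 1540 − 2195 + 680 − 15 = 10.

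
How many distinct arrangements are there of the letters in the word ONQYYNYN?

1120

ONQYYNYN has 8 letters with N appearing 3 times and Y appearing 3 times.
Dividing 8! = 40320 by 3!·3! = 36 for the repeated letters gives 1120.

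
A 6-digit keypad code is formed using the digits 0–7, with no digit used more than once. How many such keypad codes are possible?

20160

With no repetition, fill the 6 digits in order: 8 choices, then 7, down to 3.
8 × 7 × 6 × 5 × 4 × 3 = 20160.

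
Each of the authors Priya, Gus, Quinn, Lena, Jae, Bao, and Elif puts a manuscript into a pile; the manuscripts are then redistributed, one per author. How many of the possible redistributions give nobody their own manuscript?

1854

This is the derangement count D_7: permutations of 7 items with no fixed point.
By inclusion–exclusion this is Σ_{j=0}^{7} (−1)^j C(7,j)·(7−j)!.
Computing: 5040 − 5040 + 2520 − 840 + 210 − 42 + 7 − 1 = 1854.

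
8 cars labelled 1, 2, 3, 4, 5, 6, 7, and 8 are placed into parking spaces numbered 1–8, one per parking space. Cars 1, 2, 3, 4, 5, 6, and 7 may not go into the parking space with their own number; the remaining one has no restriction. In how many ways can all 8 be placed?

16687

Let Aᵢ (for 1 ≤ i ≤ 7) be the placements that put car i in its forbidden parking space. Any j of these fix j positions, leaving (8−j)! ways to fill the rest, and there are C(7,j) ways to pick which j.
By inclusion–exclusion, the number of valid placements is Σ_{j=0}^{7} (−1)^j C(7,j)·(8−j)!.
Computing: 40320 − 35280 + 15120 − 4200 + 840 − 126 + 14 − 1 = 16687.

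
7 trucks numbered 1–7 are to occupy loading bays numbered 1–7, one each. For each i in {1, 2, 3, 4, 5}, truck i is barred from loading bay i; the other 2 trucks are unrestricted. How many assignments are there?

Let Aᵢ (for 1 ≤ i ≤ 5) be the placements that put truck i in its forbidden loading bay. Any j of these fix j positions, leaving (7−j)! ways to fill the rest, and there are C(5,j) ways to pick which j.
By inclusion–exclusion, the number of valid placements is Σ_{j=0}^{5} (−1)^j C(5,j)·(7−j)!.
Computing: 5040 − 3600 + 1200 − 240 + 30 − 2 = 2428.

2428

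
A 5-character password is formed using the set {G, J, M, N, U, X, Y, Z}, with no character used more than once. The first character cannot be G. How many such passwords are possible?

5880

The first character has 8−1 = 7 choices (anything except G).
The remaining 4 characters are filled from the other 7 symbols without repetition: 7 × 6 × 5 × 4 = 840.
Total: 7 × 840 = 5880.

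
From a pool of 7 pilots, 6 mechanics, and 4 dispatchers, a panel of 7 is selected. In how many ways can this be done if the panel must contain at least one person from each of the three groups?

Unrestricted: C(17,7) = 19448 ways to pick any 7 of the 17.
Selections missing a whole group: no pilots → C(10,7) = 120; no mechanics → C(11,7) = 330; no dispatchers → C(13,7) = 1716.
Add back selections omitting two groups (i.e. drawn from a single group): C(7,7) + C(6,7) + C(4,7) = 1.
By inclusion–exclusion: 19448 − 2166 + 1 = 17283.

17283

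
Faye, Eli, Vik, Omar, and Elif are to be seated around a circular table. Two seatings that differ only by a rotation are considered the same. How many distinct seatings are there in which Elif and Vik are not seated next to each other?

12

All circular seatings of 5 people number (4)! = 24.
Those with Elif next to Vik: fuse the pair into one unit and seat 4 units around a circle — 2·(3)! = 12.
Subtracting, 24 − 12 = 12.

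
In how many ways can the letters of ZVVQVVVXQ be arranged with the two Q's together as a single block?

336

Treat the 2 copies of Q as a single block. The multiset to arrange is then {QQ, V, V, V, V, V, X, Z}, 8 items in all.
That gives (8)!/(5!) = 336 arrangements.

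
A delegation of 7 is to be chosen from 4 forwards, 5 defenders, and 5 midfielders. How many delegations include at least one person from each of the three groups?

Unrestricted: C(14,7) = 3432 ways to pick any 7 of the 14.
Subtract selections that omit an entire group: no forwards → C(10,7) = 120; no defenders → C(9,7) = 36; no midfielders → C(9,7) = 36.
Add back selections omitting two groups (i.e. drawn from a single group): C(4,7) + C(5,7) + C(5,7) = 0.
By inclusion–exclusion: 3432 − 192 + 0 = 3240.

3240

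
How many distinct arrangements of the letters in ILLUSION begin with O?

1260

With the first slot taken by O, it remains to arrange the other 7 letters (ILLUSIN).
Those 7 letters have I appearing twice and L appearing twice, giving (7)!/(2!·2!) = 1260.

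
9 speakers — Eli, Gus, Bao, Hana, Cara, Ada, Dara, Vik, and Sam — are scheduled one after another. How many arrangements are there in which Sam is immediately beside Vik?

Treat {Sam, Vik} as a single unit. There are 8 units to order, and the pair itself can be ordered 2 ways.
So the count is 2·(8)! = 80640.

80640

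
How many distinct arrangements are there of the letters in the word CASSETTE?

The 8 letters of CASSETTE have repeats: E appearing twice, S appearing twice, and T appearing twice.
The number of distinct arrangements is 8!/(2!·2!·2!) = 40320/8 = 5040.

5040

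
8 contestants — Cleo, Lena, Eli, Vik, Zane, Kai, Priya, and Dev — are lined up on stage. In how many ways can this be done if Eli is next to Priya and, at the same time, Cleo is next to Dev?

Treat {Eli,Priya} as one block (2 orders) and {Cleo,Dev} as another (2 orders).
That leaves 6 units to arrange: 2 × 2 × 6! = 4 × 720 = 2880.

2880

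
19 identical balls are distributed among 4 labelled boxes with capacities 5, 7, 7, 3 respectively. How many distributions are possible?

20

Without the upper bounds there are C(22,3) = 1540 ways to split 19 among 4 boxes.
Subtract solutions that violate a single cap (substitute x_i' = x_i − (cap_i+1)): x_1 ≥ 6 gives C(16,3) = 560; x_2 ≥ 8 gives C(14,3) = 364; x_3 ≥ 8 gives C(14,3) = 364; x_4 ≥ 4 gives C(18,3) = 816. Together 2104.
Add back pairs where two caps are both exceeded: 56 + 56 + 220 + 20 + 120 + 120 = 592.
Subtract triples: 0 + 4 + 4 + 0 = 8.
By inclusion–exclusion the count is 1540 − 2104 + 592 − 8 = 20.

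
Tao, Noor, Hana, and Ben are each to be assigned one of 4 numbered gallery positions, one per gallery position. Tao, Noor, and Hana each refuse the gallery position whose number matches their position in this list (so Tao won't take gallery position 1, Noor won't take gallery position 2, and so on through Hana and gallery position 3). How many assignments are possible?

11

Let Aᵢ (for i ∈ {1, 2, 3}) be the placements that put person i in their forbidden gallery position. Any j of these fix j positions, leaving (4−j)! ways to fill the rest, and there are C(3,j) ways to pick which j.
By inclusion–exclusion, the number of valid placements is Σ_{j=0}^{3} (−1)^j C(3,j)·(4−j)!.
Computing: 24 − 18 + 6 − 1 = 11.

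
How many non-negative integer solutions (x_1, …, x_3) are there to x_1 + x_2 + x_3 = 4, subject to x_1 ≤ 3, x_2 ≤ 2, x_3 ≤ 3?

Ignoring the caps, the number of non-negative solutions to x_1+…+x_3 = 4 is C(6,2) = 15.
Subtract solutions that violate a single cap (substitute x_i' = x_i − (cap_i+1)): x_1 ≥ 4 gives C(2,2) = 1; x_2 ≥ 3 gives C(3,2) = 3; x_3 ≥ 4 gives C(2,2) = 1. Together 5.
No two caps can be exceeded simultaneously, so the pair terms are all 0.
By inclusion–exclusion the count is 15 − 5 + 0 = 10.

10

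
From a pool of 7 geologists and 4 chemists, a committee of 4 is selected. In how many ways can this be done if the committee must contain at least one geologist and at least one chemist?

294

Unrestricted: C(11,4) = 330 ways to pick any 4 of the 11.
Selections missing a whole group: no geologists → C(4,4) = 1; no chemists → C(7,4) = 35.
Both groups omitted at once is impossible, so 330 − 36 = 294.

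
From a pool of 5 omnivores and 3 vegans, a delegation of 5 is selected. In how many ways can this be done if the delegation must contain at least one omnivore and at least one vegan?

55

Unrestricted: C(8,5) = 56 ways to pick any 5 of the 8.
Subtract selections that omit an entire group: no omnivores → C(3,5) = 0; no vegans → C(5,5) = 1.
Both groups omitted at once is impossible, so 56 − 1 = 55.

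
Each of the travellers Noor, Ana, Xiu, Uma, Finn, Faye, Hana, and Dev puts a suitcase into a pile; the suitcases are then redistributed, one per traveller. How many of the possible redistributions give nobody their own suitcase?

14833

This is the derangement count D_8: permutations of 8 items with no fixed point.
By inclusion–exclusion this is Σ_{j=0}^{8} (−1)^j C(8,j)·(8−j)!.
Computing: 40320 − 40320 + 20160 − 6720 + 1680 − 336 + 56 − 8 + 1 = 14833.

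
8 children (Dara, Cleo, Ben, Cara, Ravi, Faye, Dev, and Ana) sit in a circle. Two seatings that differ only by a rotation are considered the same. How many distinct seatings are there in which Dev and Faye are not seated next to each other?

All circular seatings of 8 people number (7)! = 5040.
Seatings with Dev beside Faye: treat them as a block with 2 internal orders, giving 2 × (6)! = 1440.
Subtracting, 5040 − 1440 = 3600.

3600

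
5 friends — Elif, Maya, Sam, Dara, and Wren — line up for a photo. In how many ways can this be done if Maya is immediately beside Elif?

Glue Maya and Elif into one block (2 internal orders), leaving 4 units to arrange in a row.
So the count is 2·(4)! = 48.

48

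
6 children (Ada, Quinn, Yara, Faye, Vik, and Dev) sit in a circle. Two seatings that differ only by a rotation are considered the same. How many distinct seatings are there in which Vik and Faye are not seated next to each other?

Without the restriction there are (5)! = 120 seatings.
Seatings with Vik beside Faye: treat them as a block with 2 internal orders, giving 2 × (4)! = 48.
Subtracting, 120 − 48 = 72.

72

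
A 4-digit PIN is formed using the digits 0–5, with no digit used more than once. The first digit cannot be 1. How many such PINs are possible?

300

The first digit has 6−1 = 5 choices (anything except 1).
The remaining 3 digits are filled from the other 5 symbols without repetition: 5 × 4 × 3 = 60.
Total: 5 × 60 = 300.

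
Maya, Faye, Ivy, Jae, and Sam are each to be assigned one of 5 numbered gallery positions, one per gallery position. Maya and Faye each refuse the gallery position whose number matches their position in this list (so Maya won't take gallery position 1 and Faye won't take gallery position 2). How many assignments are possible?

Let Aᵢ (for i ∈ {1, 2}) be the placements that put person i in their forbidden gallery position. Any j of these fix j positions, leaving (5−j)! ways to fill the rest, and there are C(2,j) ways to pick which j.
By inclusion–exclusion, the number of valid placements is Σ_{j=0}^{2} (−1)^j C(2,j)·(5−j)!.
Computing: 120 − 48 + 6 = 78.

78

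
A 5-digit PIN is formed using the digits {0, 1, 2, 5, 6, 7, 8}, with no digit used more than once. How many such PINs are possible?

2520

This is a permutation of 5 out of 7: P(7,5) = 7!/2!.
That product is 7 × 6 × 5 × 4 × 3 = 2520.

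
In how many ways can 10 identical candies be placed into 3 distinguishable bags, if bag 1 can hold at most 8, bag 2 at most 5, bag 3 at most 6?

Without the upper bounds there are C(12,2) = 66 ways to split 10 among 3 bags.
Subtract solutions that violate a single cap (substitute x_i' = x_i − (cap_i+1)): x_1 ≥ 9 gives C(3,2) = 3; x_2 ≥ 6 gives C(6,2) = 15; x_3 ≥ 7 gives C(5,2) = 10. Together 28.
No two caps can be exceeded simultaneously, so the pair terms are all 0.
By inclusion–exclusion the count is 66 − 28 + 0 = 38.

38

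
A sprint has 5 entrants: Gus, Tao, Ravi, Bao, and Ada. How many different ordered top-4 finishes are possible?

120

There are 5 choices for 1st place, 4 for 2nd, and so on down to 2 for position 4.
That gives 5 × 4 × 3 × 2 = 120.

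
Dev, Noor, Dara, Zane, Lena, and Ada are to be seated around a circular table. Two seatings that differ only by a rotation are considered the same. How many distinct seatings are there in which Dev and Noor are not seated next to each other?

Without the restriction there are (5)! = 120 seatings.
Those with Dev next to Noor: fuse the pair into one unit and seat 5 units around a circle — 2·(4)! = 48.
Subtracting, 120 − 48 = 72.

72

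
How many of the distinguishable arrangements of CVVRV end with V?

12

Fix V in the last position and arrange the remaining 4 letters.
Those 4 letters have V appearing twice, giving (4)!/(2!) = 12.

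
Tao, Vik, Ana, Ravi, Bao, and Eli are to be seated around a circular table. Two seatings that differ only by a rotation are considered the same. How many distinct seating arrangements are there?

Seat Tao anywhere (absorbing the rotational symmetry), then permute the other 5: (5)! = 120.

120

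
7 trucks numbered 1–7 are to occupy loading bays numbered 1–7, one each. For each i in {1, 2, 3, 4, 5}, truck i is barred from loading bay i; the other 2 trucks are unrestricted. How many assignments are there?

2428

Let Aᵢ (for 1 ≤ i ≤ 5) be the placements that put truck i in its forbidden loading bay. Any j of these fix j positions, leaving (7−j)! ways to fill the rest, and there are C(5,j) ways to pick which j.
By inclusion–exclusion, the number of valid placements is Σ_{j=0}^{5} (−1)^j C(5,j)·(7−j)!.
Computing: 5040 − 3600 + 1200 − 240 + 30 − 2 = 2428.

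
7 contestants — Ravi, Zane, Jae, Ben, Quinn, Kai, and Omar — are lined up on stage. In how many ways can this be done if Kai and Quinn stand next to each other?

1440

Place the 5 others and the Kai-Quinn pair as 6 objects in a line; the pair has 2 internal arrangements.
That gives 2 × 6! = 2 × 720 = 1440.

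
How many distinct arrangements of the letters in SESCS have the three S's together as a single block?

6

Treat the 3 copies of S as a single block. The multiset to arrange is then {SSS, C, E}, 3 items in all.
All 3 items are distinct, so there are (3)! = 6 arrangements.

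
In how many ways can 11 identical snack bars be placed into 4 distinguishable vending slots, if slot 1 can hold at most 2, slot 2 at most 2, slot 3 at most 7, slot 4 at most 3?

Without the upper bounds there are C(14,3) = 364 ways to split 11 among 4 vending slots.
Subtract solutions that violate a single cap (substitute x_i' = x_i − (cap_i+1)): x_1 ≥ 3 gives C(11,3) = 165; x_2 ≥ 3 gives C(11,3) = 165; x_3 ≥ 8 gives C(6,3) = 20; x_4 ≥ 4 gives C(10,3) = 120. Together 470.
Add back pairs where two caps are both exceeded: 56 + 1 + 35 + 1 + 35 + 0 = 128.
Subtract triples: 0 + 4 + 0 + 0 = 4.
By inclusion–exclusion the count is 364 − 470 + 128 − 4 = 18.

18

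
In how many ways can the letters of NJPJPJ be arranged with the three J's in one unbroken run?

Treat the 3 copies of J as a single block. The multiset to arrange is then {JJJ, N, P, P}, 4 items in all.
That gives (4)!/(2!) = 12 arrangements.

12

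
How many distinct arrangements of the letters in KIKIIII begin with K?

6

Fix K in the first position and arrange the remaining 6 letters.
Those 6 letters have I appearing 5 times, giving (6)!/(5!) = 6.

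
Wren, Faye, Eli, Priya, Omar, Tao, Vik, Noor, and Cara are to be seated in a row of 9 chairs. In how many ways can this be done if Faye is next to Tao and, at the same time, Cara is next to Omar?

20160

Treat {Faye,Tao} as one block (2 orders) and {Cara,Omar} as another (2 orders).
That leaves 7 units to arrange: 2 × 2 × 7! = 4 × 5040 = 20160.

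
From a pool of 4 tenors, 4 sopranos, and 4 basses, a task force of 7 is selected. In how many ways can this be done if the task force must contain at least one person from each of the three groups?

Unrestricted: C(12,7) = 792 ways to pick any 7 of the 12.
Selections missing a whole group: no tenors → C(8,7) = 8; no sopranos → C(8,7) = 8; no basses → C(8,7) = 8.
Add back selections omitting two groups (i.e. drawn from a single group): C(4,7) + C(4,7) + C(4,7) = 0.
By inclusion–exclusion: 792 − 24 + 0 = 768.

768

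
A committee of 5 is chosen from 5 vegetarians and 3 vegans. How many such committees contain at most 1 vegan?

16

Split by how many vegans are chosen (0 through 1).
Sum: C(3,0)·C(5,5) + C(3,1)·C(5,4) = 1 + 15 = 16.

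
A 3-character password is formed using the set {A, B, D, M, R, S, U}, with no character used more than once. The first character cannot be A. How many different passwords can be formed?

180

The first character has 7−1 = 6 choices (anything except A).
The remaining 2 characters are filled from the other 6 symbols without repetition: 6 × 5 = 30.
Total: 6 × 30 = 180.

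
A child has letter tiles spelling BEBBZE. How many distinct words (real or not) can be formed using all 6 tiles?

60

BEBBZE has 6 letters with B appearing 3 times and E appearing twice.
Dividing 6! = 720 by 3!·2! = 12 for the repeated letters gives 60.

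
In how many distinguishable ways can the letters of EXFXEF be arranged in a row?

90

Letter multiplicities in EXFXEF: E×2, F×2, X×2.
The number of distinct arrangements is 6!/(2!·2!·2!) = 720/8 = 90.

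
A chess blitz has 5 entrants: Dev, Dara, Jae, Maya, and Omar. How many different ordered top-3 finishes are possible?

60

There are 5 choices for 1st place, 4 for 2nd, and 3 for 3rd.
That gives 5 × 4 × 3 = 60.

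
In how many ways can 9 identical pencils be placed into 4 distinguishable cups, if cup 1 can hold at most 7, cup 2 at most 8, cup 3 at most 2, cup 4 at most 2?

Ignoring the caps, the number of non-negative solutions to x_1+…+x_4 = 9 is C(12,3) = 220.
Subtract solutions that violate a single cap (substitute x_i' = x_i − (cap_i+1)): x_1 ≥ 8 gives C(4,3) = 4; x_2 ≥ 9 gives C(3,3) = 1; x_3 ≥ 3 gives C(9,3) = 84; x_4 ≥ 3 gives C(9,3) = 84. Together 173.
Add back pairs where two caps are both exceeded: 0 + 0 + 0 + 0 + 0 + 20 = 20.
By inclusion–exclusion the count is 220 − 173 + 20 = 67.

67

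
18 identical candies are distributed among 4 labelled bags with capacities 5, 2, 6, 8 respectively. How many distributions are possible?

Ignoring the caps, the number of non-negative solutions to x_1+…+x_4 = 18 is C(21,3) = 1330.
Subtract solutions that violate a single cap (substitute x_i' = x_i − (cap_i+1)): x_1 ≥ 6 gives C(15,3) = 455; x_2 ≥ 3 gives C(18,3) = 816; x_3 ≥ 7 gives C(14,3) = 364; x_4 ≥ 9 gives C(12,3) = 220. Together 1855.
Add back pairs where two caps are both exceeded: 220 + 56 + 20 + 165 + 84 + 10 = 555.
Subtract triples: 10 + 1 + 0 + 0 = 11.
By inclusion–exclusion the count is 1330 − 1855 + 555 − 11 = 19.

19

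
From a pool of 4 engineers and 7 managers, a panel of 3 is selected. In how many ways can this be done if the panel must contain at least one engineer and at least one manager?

Total 3-person selections from all 11: C(11,3) = 165.
Subtract selections that omit an entire group: no engineers → C(7,3) = 35; no managers → C(4,3) = 4.
Both groups omitted at once is impossible, so 165 − 39 = 126.

126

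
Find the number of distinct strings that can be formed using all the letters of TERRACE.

The 7 letters of TERRACE have repeats: E appearing twice and R appearing twice.
Dividing 7! = 5040 by 2!·2! = 4 for the repeated letters gives 1260.

1260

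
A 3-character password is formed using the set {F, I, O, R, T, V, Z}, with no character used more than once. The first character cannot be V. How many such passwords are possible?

The first character has 7−1 = 6 choices (anything except V).
The remaining 2 characters are filled from the other 6 symbols without repetition: 6 × 5 = 30.
Total: 6 × 30 = 180.

180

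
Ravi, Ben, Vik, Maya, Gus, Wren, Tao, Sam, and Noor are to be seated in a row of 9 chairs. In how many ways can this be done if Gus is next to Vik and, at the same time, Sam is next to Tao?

Treat {Gus,Vik} as one block (2 orders) and {Sam,Tao} as another (2 orders).
That leaves 7 units to arrange: 2 × 2 × 7! = 4 × 5040 = 20160.

20160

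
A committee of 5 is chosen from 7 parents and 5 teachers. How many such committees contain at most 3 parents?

596

Split by how many parents are chosen (0 through 3).
Sum: C(7,0)·C(5,5) + C(7,1)·C(5,4) + C(7,2)·C(5,3) + C(7,3)·C(5,2) = 1 + 35 + 210 + 350 = 596.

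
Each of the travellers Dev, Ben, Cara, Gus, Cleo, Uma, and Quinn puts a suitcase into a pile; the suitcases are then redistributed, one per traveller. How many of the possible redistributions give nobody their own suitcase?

1854

Count assignments avoiding every fixed point. For any j of the 7 travellers fixed to their own suitcase, the other 7−j can be arranged in (7−j)! ways.
By inclusion–exclusion this is Σ_{j=0}^{7} (−1)^j C(7,j)·(7−j)!.
Computing: 5040 − 5040 + 2520 − 840 + 210 − 42 + 7 − 1 = 1854.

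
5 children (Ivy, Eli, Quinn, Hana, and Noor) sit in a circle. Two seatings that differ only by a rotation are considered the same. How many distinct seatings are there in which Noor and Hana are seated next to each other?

Glue Noor and Hana into a block (2 internal orders). Seating 4 units around a circle gives (3)! arrangements.
So 2 × (3)! = 2 × 6 = 12.

12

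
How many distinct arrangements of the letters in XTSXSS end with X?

With the last slot taken by X, it remains to arrange the other 5 letters (TSXSS).
Those 5 letters have S appearing 3 times, giving (5)!/(3!) = 20.

20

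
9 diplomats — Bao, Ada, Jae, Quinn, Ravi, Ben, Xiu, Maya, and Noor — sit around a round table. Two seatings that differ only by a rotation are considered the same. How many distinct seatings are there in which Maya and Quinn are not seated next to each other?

30240

Without the restriction there are (8)! = 40320 seatings.
Those with Maya next to Quinn: fuse the pair into one unit and seat 8 units around a circle — 2·(7)! = 10080.
Subtracting, 40320 − 10080 = 30240.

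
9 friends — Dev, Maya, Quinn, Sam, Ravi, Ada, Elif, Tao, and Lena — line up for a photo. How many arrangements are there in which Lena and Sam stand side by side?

Treat {Lena, Sam} as a single unit. There are 8 units to order, and the pair itself can be ordered 2 ways.
So the count is 2·(8)! = 80640.

80640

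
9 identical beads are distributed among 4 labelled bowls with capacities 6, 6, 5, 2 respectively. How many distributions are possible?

By stars and bars, unrestricted non-negative solutions to x_1+…+x_4 = 9 number C(9+3,3) = 220.
Subtract solutions that violate a single cap (substitute x_i' = x_i − (cap_i+1)): x_1 ≥ 7 gives C(5,3) = 10; x_2 ≥ 7 gives C(5,3) = 10; x_3 ≥ 6 gives C(6,3) = 20; x_4 ≥ 3 gives C(9,3) = 84. Together 124.
Add back pairs where two caps are both exceeded: 0 + 0 + 0 + 0 + 0 + 1 = 1.
By inclusion–exclusion the count is 220 − 124 + 1 = 97.

97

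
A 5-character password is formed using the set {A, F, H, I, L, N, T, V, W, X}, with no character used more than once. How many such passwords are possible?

30240

This is a permutation of 5 out of 10: P(10,5) = 10!/5!.
That product is 10 × 9 × 8 × 7 × 6 = 30240.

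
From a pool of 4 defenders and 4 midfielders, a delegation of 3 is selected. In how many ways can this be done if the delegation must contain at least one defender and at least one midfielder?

48

With no constraint there are C(8,3) = 56 possible selections.
Subtract selections that omit an entire group: no defenders → C(4,3) = 4; no midfielders → C(4,3) = 4.
Both groups omitted at once is impossible, so 56 − 8 = 48.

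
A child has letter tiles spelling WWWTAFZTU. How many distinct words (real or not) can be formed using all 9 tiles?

WWWTAFZTU has 9 letters with T appearing twice and W appearing 3 times.
Dividing 9! = 362880 by 3!·2! = 12 for the repeated letters gives 30240.

30240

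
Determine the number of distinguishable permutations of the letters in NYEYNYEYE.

The 9 letters of NYEYNYEYE have repeats: E appearing 3 times, N appearing twice, and Y appearing 4 times.
The number of distinct arrangements is 9!/(4!·3!·2!) = 362880/288 = 1260.

1260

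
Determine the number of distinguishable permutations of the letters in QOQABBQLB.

10080

Letter multiplicities in QOQABBQLB: A×1, B×3, L×1, O×1, Q×3.
The number of distinct arrangements is 9!/(3!·3!) = 362880/36 = 10080.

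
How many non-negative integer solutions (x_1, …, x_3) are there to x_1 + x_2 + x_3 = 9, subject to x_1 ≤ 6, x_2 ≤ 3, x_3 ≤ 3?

By stars and bars, unrestricted non-negative solutions to x_1+…+x_3 = 9 number C(9+2,2) = 55.
Subtract solutions that violate a single cap (substitute x_i' = x_i − (cap_i+1)): x_1 ≥ 7 gives C(4,2) = 6; x_2 ≥ 4 gives C(7,2) = 21; x_3 ≥ 4 gives C(7,2) = 21. Together 48.
Add back pairs where two caps are both exceeded: 0 + 0 + 3 = 3.
By inclusion–exclusion the count is 55 − 48 + 3 = 10.

10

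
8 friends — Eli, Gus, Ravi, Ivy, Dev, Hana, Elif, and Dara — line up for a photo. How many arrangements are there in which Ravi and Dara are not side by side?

There are 8! = 40320 arrangements in all. If Ravi and Dara are adjacent, merging them into one block gives 2·(7)! = 10080 arrangements.
So 40320 − 10080 = 30240 arrangements keep them apart.

30240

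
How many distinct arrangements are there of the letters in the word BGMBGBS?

Letter multiplicities in BGMBGBS: B×3, G×2, M×1, S×1.
Dividing 7! = 5040 by 3!·2! = 12 for the repeated letters gives 420.

420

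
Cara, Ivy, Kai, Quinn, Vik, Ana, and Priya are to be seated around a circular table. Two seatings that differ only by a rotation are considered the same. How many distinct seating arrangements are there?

720

Seat Cara anywhere (absorbing the rotational symmetry), then permute the other 6: (6)! = 720.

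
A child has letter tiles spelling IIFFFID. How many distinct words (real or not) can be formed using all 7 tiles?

Letter multiplicities in IIFFFID: D×1, F×3, I×3.
So there are 7! / (3!·3!) = 140 distinguishable arrangements.

140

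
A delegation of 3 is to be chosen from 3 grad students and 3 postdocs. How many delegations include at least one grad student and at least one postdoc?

18

With no constraint there are C(6,3) = 20 possible selections.
Subtract selections that omit an entire group: no grad students → C(3,3) = 1; no postdocs → C(3,3) = 1.
Both groups omitted at once is impossible, so 20 − 2 = 18.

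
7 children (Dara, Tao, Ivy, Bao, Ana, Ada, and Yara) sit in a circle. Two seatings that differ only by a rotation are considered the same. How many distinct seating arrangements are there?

720

Around a circle, 7 distinct people have 7!/7 = (6)! = 720 rotationally distinct seatings.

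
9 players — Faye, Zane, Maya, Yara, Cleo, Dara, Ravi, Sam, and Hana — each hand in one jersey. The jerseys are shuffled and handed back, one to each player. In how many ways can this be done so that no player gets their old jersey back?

Let Aᵢ be the assignments in which player i gets their old jersey. We want the size of the complement of A₁∪…∪A_9.
By inclusion–exclusion this is Σ_{j=0}^{9} (−1)^j C(9,j)·(9−j)!.
Computing: 362880 − 362880 + 181440 − 60480 + 15120 − 3024 + 504 − 72 + 9 − 1 = 133496.

133496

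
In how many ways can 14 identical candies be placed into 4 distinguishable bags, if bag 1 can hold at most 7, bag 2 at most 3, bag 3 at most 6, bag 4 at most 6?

By stars and bars, unrestricted non-negative solutions to x_1+…+x_4 = 14 number C(14+3,3) = 680.
Subtract solutions that violate a single cap (substitute x_i' = x_i − (cap_i+1)): x_1 ≥ 8 gives C(9,3) = 84; x_2 ≥ 4 gives C(13,3) = 286; x_3 ≥ 7 gives C(10,3) = 120; x_4 ≥ 7 gives C(10,3) = 120. Together 610.
Add back pairs where two caps are both exceeded: 10 + 0 + 0 + 20 + 20 + 1 = 51.
By inclusion–exclusion the count is 680 − 610 + 51 = 121.

121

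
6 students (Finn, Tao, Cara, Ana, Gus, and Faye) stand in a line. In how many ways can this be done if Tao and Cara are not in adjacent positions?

Of the 6! = 720 arrangements, those with Tao and Cara adjacent number 2 × 5! = 240 (treat the pair as a block with 2 internal orders).
So 720 − 240 = 480 arrangements keep them apart.

480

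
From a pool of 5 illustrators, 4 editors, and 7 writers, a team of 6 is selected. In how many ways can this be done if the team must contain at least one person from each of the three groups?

6545

Unrestricted: C(16,6) = 8008 ways to pick any 6 of the 16.
Subtract selections that omit an entire group: no illustrators → C(11,6) = 462; no editors → C(12,6) = 924; no writers → C(9,6) = 84.
Add back selections omitting two groups (i.e. drawn from a single group): C(5,6) + C(4,6) + C(7,6) = 7.
By inclusion–exclusion: 8008 − 1470 + 7 = 6545.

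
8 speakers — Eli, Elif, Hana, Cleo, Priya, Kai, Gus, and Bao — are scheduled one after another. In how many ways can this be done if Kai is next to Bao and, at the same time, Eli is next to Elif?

2880

Treat {Kai,Bao} as one block (2 orders) and {Eli,Elif} as another (2 orders).
That leaves 6 units to arrange: 2 × 2 × 6! = 4 × 720 = 2880.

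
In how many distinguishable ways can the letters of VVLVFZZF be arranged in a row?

Letter multiplicities in VVLVFZZF: F×2, L×1, V×3, Z×2.
So there are 8! / (3!·2!·2!) = 1680 distinguishable arrangements.

1680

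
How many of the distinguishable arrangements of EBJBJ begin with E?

6

With the first slot taken by E, it remains to arrange the other 4 letters (BJBJ).
Those 4 letters have B appearing twice and J appearing twice, giving (4)!/(2!·2!) = 6.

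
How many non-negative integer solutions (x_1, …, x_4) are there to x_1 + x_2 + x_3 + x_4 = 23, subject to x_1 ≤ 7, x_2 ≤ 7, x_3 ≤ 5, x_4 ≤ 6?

10

Without the upper bounds there are C(26,3) = 2600 ways to split 23 among 4 variables.
Subtract solutions that violate a single cap (substitute x_i' = x_i − (cap_i+1)): x_1 ≥ 8 gives C(18,3) = 816; x_2 ≥ 8 gives C(18,3) = 816; x_3 ≥ 6 gives C(20,3) = 1140; x_4 ≥ 7 gives C(19,3) = 969. Together 3741.
Add back pairs where two caps are both exceeded: 120 + 220 + 165 + 220 + 165 + 286 = 1176.
Subtract triples: 4 + 1 + 10 + 10 = 25.
By inclusion–exclusion the count is 2600 − 3741 + 1176 − 25 = 10.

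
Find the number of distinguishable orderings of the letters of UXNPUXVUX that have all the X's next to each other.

840

Treat the 3 copies of X as a single block. The multiset to arrange is then {XXX, N, P, U, U, U, V}, 7 items in all.
That gives (7)!/(3!) = 840 arrangements.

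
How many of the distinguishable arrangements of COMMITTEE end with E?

Fix E in the last position and arrange the remaining 8 letters.
Those 8 letters have M appearing twice and T appearing twice, giving (8)!/(2!·2!) = 10080.

10080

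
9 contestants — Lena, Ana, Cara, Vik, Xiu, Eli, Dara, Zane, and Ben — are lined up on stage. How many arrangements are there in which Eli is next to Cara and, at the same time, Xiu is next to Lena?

20160

Treat {Eli,Cara} as one block (2 orders) and {Xiu,Lena} as another (2 orders).
That leaves 7 units to arrange: 2 × 2 × 7! = 4 × 5040 = 20160.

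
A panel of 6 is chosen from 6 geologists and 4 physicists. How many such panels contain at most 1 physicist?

25

Split by how many physicists are chosen (0 through 1).
Sum: C(4,0)·C(6,6) + C(4,1)·C(6,5) = 1 + 24 = 25.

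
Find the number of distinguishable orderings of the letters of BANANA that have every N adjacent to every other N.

20

Treat the 2 copies of N as a single block. The multiset to arrange is then {NN, A, A, A, B}, 5 items in all.
That gives (5)!/(3!) = 20 arrangements.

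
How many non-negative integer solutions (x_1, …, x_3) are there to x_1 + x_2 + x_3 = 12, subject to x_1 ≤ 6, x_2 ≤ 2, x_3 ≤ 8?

Ignoring the caps, the number of non-negative solutions to x_1+…+x_3 = 12 is C(14,2) = 91.
Subtract solutions that violate a single cap (substitute x_i' = x_i − (cap_i+1)): x_1 ≥ 7 gives C(7,2) = 21; x_2 ≥ 3 gives C(11,2) = 55; x_3 ≥ 9 gives C(5,2) = 10. Together 86.
Add back pairs where two caps are both exceeded: 6 + 0 + 1 = 7.
By inclusion–exclusion the count is 91 − 86 + 7 = 12.

12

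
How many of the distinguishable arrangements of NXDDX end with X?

12

Fix X in the last position and arrange the remaining 4 letters.
Those 4 letters have D appearing twice, giving (4)!/(2!) = 12.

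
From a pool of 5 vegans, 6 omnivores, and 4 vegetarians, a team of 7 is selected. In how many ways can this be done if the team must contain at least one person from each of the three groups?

5949

Unrestricted: C(15,7) = 6435 ways to pick any 7 of the 15.
Subtract selections that omit an entire group: no vegans → C(10,7) = 120; no omnivores → C(9,7) = 36; no vegetarians → C(11,7) = 330.
Add back selections omitting two groups (i.e. drawn from a single group): C(5,7) + C(6,7) + C(4,7) = 0.
By inclusion–exclusion: 6435 − 486 + 0 = 5949.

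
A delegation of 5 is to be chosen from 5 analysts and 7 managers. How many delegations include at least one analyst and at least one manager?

Unrestricted: C(12,5) = 792 ways to pick any 5 of the 12.
Selections missing a whole group: no analysts → C(7,5) = 21; no managers → C(5,5) = 1.
Both groups omitted at once is impossible, so 792 − 22 = 770.

770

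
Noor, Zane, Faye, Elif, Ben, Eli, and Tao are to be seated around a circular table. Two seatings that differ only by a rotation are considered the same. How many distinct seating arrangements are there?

720

Seat Noor anywhere (absorbing the rotational symmetry), then permute the other 6: (6)! = 720.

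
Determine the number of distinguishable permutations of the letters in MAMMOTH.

840

Letter multiplicities in MAMMOTH: A×1, H×1, M×3, O×1, T×1.
The number of distinct arrangements is 7!/(3!) = 5040/6 = 840.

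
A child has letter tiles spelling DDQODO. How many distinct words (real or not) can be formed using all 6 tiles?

60

DDQODO has 6 letters with D appearing 3 times and O appearing twice.
The number of distinct arrangements is 6!/(3!·2!) = 720/12 = 60.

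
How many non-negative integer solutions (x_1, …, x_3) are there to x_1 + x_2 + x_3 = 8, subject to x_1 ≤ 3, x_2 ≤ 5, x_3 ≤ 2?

Without the upper bounds there are C(10,2) = 45 ways to split 8 among 3 variables.
Subtract solutions that violate a single cap (substitute x_i' = x_i − (cap_i+1)): x_1 ≥ 4 gives C(6,2) = 15; x_2 ≥ 6 gives C(4,2) = 6; x_3 ≥ 3 gives C(7,2) = 21. Together 42.
Add back pairs where two caps are both exceeded: 0 + 3 + 0 = 3.
By inclusion–exclusion the count is 45 − 42 + 3 = 6.

6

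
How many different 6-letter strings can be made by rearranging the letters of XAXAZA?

60

Letter multiplicities in XAXAZA: A×3, X×2, Z×1.
So there are 6! / (3!·2!) = 60 distinguishable arrangements.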